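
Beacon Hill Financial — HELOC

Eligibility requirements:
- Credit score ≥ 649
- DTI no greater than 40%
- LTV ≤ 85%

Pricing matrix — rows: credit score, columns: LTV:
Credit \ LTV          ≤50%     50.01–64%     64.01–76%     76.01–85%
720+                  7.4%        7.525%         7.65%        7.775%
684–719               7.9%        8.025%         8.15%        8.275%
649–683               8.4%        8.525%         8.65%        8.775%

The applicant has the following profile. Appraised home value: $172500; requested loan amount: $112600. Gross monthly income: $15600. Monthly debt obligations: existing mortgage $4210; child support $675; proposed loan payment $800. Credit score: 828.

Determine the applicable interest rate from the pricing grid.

7.65%

Credit score 828 ≥ 649; Total monthly debts = (4,210 + 675 + 800) = 5,685. DTI = 5,685/15,600 = 36.4% ≤ 40%
LTV = 112,600/172,500 = 65.3% ≤ 85%
Score 828 is in the 720+ band; LTV 65.3% is in the 64.01–76% band → 7.65%.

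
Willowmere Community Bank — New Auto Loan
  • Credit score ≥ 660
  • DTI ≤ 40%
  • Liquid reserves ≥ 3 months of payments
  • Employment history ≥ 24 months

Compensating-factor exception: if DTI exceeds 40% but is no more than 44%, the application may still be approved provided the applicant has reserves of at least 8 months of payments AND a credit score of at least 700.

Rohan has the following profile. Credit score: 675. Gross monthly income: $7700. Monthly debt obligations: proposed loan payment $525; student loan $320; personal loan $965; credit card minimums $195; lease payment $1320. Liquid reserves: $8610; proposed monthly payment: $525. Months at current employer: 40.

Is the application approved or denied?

Credit score 675 ≥ 660 (meets base)
Total debts = (525 + 320 + 965 + 195 + 1,320) = 3,325. DTI: 3,325 ÷ 7,700 = 43.2%, over the 40% base limit.
Reserves: 8,610 ÷ 525 = 16.4 months (meets 3-month minimum)
Employment 40 ≥ 24 months
DTI 43.2% is within the 40%–44% exception band; checking compensating factors.
Override check — reserves: 16.4 mo (ok); score: 675 (below 700).
Compensating-factor requirement not fully met.

Denied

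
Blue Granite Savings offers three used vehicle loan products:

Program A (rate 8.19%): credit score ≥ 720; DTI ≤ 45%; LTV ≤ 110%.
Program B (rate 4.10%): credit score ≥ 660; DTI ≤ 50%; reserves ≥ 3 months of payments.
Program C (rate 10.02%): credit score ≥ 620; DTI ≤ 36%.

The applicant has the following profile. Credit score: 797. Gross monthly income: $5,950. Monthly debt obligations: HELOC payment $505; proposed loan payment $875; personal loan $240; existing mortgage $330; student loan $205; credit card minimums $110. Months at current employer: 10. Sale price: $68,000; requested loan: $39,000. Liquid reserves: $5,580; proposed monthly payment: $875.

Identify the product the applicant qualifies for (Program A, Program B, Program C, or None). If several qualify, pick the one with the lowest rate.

Total debts = (505 + 875 + 240 + 330 + 205 + 110) = 2,265; DTI = 2,265/5,950 = 38.1%.
LTV = 39,000/68,000 = 57.4%.
Reserves = 5,580/875 = 6.4 months.
Program A: score 797 ≥ 720; DTI 38.1% ≤ 45%; LTV 57.4% ≤ 110% → qualifies.
Program B: score 797 ≥ 660; DTI 38.1% ≤ 50%; reserves 6.4 ≥ 3 mo → qualifies.
Program C: score 797 ≥ 620; DTI 38.1% > 36% → does not qualify.
Qualifying: Program A, Program B. Lowest rate is 4.10% → Program B.

Program B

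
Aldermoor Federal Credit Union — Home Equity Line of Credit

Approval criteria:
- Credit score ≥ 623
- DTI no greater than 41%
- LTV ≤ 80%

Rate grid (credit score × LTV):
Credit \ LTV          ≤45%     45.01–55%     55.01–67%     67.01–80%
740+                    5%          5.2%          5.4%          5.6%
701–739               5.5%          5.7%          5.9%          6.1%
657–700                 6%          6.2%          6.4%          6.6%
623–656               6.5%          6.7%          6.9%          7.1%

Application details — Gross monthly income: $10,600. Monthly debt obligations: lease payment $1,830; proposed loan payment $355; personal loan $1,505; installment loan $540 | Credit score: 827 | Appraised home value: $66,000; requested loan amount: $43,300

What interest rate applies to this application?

5.4%

Credit score 827 ≥ 623; Total monthly debts = (1,830 + 355 + 1,505 + 540) = 4,230. DTI = 4,230/10,600 = 39.9% ≤ 41%
LTV = 43,300/66,000 = 65.6% ≤ 80%
Score 827 is in the 740+ band; LTV 65.6% is in the 55.01–67% band → 5.4%.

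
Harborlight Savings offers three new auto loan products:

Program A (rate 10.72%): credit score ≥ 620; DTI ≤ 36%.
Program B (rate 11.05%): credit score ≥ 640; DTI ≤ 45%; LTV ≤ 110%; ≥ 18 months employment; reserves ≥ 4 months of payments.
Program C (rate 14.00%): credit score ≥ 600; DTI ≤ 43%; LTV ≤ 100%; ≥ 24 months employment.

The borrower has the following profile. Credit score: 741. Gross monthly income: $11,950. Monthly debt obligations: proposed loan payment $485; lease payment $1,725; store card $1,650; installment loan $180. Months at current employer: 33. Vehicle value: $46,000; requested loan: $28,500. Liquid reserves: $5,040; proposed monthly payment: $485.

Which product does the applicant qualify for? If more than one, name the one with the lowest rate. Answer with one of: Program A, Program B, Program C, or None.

Total debts = (485 + 1,725 + 1,650 + 180) = 4,040; DTI = 4,040/11,950 = 33.8%.
LTV = 28,500/46,000 = 62%.
Reserves = 5,040/485 = 10.4 months.
Program A: score 741 ≥ 620; DTI 33.8% ≤ 36% → qualifies.
Program B: score 741 ≥ 640; DTI 33.8% ≤ 45%; LTV 62% ≤ 110%; employment 33 ≥ 18 mo; reserves 10.4 ≥ 4 mo → qualifies.
Program C: score 741 ≥ 600; DTI 33.8% ≤ 43%; LTV 62% ≤ 100%; employment 33 ≥ 24 mo → qualifies.
Qualifying: Program A, Program B, Program C. Lowest rate is 10.72% → Program A.

Program A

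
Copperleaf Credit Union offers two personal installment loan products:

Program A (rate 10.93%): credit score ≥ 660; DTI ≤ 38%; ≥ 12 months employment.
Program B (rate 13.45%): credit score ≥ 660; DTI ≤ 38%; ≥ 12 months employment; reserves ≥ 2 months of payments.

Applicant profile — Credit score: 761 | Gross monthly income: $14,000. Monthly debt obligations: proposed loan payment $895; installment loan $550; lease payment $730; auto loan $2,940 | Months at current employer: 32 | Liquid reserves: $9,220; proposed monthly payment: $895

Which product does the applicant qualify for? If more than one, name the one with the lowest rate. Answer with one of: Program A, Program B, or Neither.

Program A

Total debts = (895 + 550 + 730 + 2,940) = 5,115; DTI = 5,115/14,000 = 36.5%.
Reserves = 9,220/895 = 10.3 months.
Program A: score 761 ≥ 660; DTI 36.5% ≤ 38%; employment 32 ≥ 12 mo → qualifies.
Program B: score 761 ≥ 660; DTI 36.5% ≤ 38%; employment 32 ≥ 12 mo; reserves 10.3 ≥ 2 mo → qualifies.
Qualifying: Program A, Program B. Lowest rate is 10.93% → Program A.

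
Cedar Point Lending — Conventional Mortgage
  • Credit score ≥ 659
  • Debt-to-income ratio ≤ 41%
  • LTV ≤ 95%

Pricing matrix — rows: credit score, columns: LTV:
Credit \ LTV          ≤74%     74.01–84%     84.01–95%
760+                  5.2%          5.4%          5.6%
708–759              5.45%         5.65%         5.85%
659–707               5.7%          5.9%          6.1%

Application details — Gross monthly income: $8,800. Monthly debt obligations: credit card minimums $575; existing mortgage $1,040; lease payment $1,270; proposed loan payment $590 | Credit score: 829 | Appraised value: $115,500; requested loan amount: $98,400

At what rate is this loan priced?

5.6%

Credit score 829 ≥ 659; Total monthly debts = (575 + 1,040 + 1,270 + 590) = 3,475. Debt-to-income = 3,475/8,800 = 39.5% — meets 41% limit
Loan-to-value = 98,400/115,500 = 85.2% — pass (95% max)
Score 829 is in the 760+ band; LTV 85.2% is in the 84.01–95% band → 5.6%.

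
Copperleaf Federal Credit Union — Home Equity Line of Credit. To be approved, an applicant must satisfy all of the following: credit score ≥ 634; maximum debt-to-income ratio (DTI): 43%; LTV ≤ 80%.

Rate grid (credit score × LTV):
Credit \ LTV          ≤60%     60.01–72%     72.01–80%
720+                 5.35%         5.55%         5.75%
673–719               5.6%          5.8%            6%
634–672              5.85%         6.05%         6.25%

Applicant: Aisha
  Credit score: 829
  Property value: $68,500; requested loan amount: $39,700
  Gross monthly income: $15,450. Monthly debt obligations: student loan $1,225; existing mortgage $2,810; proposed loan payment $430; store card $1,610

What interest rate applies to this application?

Credit score 829 ≥ 634; Total monthly debts = (1,225 + 2,810 + 430 + 1,610) = 6,075. DTI = 6,075/15,450 = 39.3% ≤ 43%
LTV: 39,700 ÷ 68,500 = 58%, within 80% cap
Credit 829 → row 720+; LTV 58% → column ≤60%. Grid cell → 5.35%.

5.35%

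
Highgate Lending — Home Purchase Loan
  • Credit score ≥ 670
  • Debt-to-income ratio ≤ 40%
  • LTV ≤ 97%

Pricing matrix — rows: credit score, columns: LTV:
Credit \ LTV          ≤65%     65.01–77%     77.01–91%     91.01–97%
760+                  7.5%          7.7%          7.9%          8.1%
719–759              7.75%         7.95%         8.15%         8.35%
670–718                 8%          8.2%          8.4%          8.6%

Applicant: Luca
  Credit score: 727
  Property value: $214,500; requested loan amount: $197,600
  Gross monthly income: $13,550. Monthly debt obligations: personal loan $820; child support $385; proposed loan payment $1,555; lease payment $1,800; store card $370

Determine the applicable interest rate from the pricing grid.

8.35%

Credit score 727 ≥ 670; Total monthly debts = (820 + 385 + 1,555 + 1,800 + 370) = 4,930. Debt-to-income = 4,930/13,550 = 36.4% — meets 40% limit
LTV = 197,600/214,500 = 92.1% ≤ 97%
Row: 727 falls in 719–759. Column: 92.1% falls in 91.01–97%. Rate = 8.35%.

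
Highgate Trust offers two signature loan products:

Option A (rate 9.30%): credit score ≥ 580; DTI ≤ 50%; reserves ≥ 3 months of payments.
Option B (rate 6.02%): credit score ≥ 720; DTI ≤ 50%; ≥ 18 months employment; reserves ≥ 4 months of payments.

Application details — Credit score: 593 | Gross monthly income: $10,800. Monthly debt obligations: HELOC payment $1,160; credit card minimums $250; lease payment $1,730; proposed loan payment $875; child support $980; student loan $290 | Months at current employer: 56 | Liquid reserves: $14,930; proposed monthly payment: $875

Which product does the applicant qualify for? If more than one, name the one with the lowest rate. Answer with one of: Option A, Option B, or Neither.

Option A

Total debts = (1,160 + 250 + 1,730 + 875 + 980 + 290) = 5,285; DTI = 5,285/10,800 = 48.9%.
Reserves = 14,930/875 = 17.1 months.
Option A: score 593 ≥ 580; DTI 48.9% ≤ 50%; reserves 17.1 ≥ 3 mo → qualifies.
Option B: score 593 < 720; DTI 48.9% ≤ 50%; employment 56 ≥ 18 mo; reserves 17.1 ≥ 4 mo → does not qualify.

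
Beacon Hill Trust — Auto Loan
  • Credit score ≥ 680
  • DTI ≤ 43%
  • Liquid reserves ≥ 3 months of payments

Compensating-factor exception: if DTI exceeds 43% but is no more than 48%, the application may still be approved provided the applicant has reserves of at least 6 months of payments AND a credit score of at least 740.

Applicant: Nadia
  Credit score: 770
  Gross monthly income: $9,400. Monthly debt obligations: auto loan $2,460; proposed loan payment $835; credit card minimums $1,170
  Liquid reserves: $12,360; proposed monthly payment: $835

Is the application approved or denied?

Credit score 770 ≥ 680 (meets base)
Total debts = (2,460 + 835 + 1,170) = 4,465. DTI = 4,465/9,400 = 47.5% > 43% — standard DTI limit exceeded.
Reserves: 12,360 ÷ 835 = 14.8 months (meets 3-month minimum)
DTI 47.5% is within the 43%–48% exception band; checking compensating factors.
Override check — reserves: 14.8 mo (ok); score: 770 (ok).
Both override conditions satisfied; DTI exception granted.

Approved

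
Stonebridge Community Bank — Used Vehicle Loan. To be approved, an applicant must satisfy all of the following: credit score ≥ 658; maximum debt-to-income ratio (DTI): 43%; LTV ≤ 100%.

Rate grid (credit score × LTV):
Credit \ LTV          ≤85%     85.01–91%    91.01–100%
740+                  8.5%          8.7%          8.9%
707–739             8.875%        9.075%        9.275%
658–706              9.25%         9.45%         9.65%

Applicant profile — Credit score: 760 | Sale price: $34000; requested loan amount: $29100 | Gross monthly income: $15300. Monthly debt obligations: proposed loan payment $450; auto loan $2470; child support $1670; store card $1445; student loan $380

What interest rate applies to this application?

Credit score 760 ≥ 658; Total monthly debts = (450 + 2,470 + 1,670 + 1,445 + 380) = 6,415. DTI = 6,415/15,300 = 41.9% ≤ 43%
Loan-to-value = 29,100/34,000 = 85.6% — pass (100% max)
Row: 760 falls in 740+. Column: 85.6% falls in 85.01–91%. Rate = 8.7%.

8.7%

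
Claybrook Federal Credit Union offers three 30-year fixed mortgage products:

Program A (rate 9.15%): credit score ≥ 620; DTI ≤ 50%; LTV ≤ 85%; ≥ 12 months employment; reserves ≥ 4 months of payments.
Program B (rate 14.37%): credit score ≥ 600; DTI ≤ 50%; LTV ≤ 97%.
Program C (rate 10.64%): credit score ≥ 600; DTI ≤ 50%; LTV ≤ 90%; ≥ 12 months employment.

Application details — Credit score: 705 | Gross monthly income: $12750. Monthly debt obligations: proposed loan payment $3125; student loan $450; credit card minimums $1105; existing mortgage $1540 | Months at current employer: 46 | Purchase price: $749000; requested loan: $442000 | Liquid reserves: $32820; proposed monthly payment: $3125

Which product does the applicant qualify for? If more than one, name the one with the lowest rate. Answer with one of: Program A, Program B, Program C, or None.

Program A

Total debts = (3,125 + 450 + 1,105 + 1,540) = 6,220; DTI = 6,220/12,750 = 48.8%.
LTV = 442,000/749,000 = 59%.
Reserves = 32,820/3,125 = 10.5 months.
Program A: score 705 ≥ 620; DTI 48.8% ≤ 50%; LTV 59% ≤ 85%; employment 46 ≥ 12 mo; reserves 10.5 ≥ 4 mo → qualifies.
Program B: score 705 ≥ 600; DTI 48.8% ≤ 50%; LTV 59% ≤ 97% → qualifies.
Program C: score 705 ≥ 600; DTI 48.8% ≤ 50%; LTV 59% ≤ 90%; employment 46 ≥ 12 mo → qualifies.
Qualifying: Program A, Program B, Program C. Lowest rate is 9.15% → Program A.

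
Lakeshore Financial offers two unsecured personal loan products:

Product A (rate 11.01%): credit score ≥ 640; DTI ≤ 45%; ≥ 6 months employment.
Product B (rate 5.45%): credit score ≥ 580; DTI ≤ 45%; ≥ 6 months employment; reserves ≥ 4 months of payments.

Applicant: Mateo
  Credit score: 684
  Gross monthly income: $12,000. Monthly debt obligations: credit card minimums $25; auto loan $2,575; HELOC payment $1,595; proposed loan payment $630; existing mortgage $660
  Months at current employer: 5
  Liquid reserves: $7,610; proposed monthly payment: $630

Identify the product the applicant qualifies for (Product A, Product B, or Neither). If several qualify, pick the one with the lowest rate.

Total debts = (25 + 2,575 + 1,595 + 630 + 660) = 5,485; DTI = 5,485/12,000 = 45.7%.
Reserves = 7,610/630 = 12.1 months.
Product A: score 684 ≥ 640; DTI 45.7% > 45%; employment 5 < 6 mo → does not qualify.
Product B: score 684 ≥ 580; DTI 45.7% > 45%; employment 5 < 6 mo; reserves 12.1 ≥ 4 mo → does not qualify.

Neither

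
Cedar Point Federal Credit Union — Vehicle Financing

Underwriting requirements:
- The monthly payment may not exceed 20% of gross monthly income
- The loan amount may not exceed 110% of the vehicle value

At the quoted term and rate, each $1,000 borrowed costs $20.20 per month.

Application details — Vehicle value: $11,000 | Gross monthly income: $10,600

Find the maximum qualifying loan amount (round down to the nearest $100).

$12,100

Payment cap: 20% × $10,600 = $2,120/month.
At $20.20 per $1,000, that supports 2,120/20.20 × 1,000 ≈ $104,950 → $104,900.
LTV cap: 110% × $11,000 = $12,100 → $12,100.
Binding constraint: loan-to-value.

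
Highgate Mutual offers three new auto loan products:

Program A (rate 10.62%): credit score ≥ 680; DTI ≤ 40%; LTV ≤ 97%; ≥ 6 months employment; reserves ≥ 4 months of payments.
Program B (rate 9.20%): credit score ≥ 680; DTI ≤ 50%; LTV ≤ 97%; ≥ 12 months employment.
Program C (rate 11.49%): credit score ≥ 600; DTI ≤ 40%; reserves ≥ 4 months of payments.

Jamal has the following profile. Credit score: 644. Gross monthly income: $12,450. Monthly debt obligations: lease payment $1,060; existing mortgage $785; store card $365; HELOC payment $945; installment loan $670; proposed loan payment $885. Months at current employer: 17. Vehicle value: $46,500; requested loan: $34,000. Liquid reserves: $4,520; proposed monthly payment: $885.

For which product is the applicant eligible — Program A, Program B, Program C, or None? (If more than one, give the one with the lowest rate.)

Program C

Total debts = (1,060 + 785 + 365 + 945 + 670 + 885) = 4,710; DTI = 4,710/12,450 = 37.8%.
LTV = 34,000/46,500 = 73.1%.
Reserves = 4,520/885 = 5.1 months.
Program A: score 644 < 680; DTI 37.8% ≤ 40%; LTV 73.1% ≤ 97%; employment 17 ≥ 6 mo; reserves 5.1 ≥ 4 mo → does not qualify.
Program B: score 644 < 680; DTI 37.8% ≤ 50%; LTV 73.1% ≤ 97%; employment 17 ≥ 12 mo → does not qualify.
Program C: score 644 ≥ 600; DTI 37.8% ≤ 40%; reserves 5.1 ≥ 4 mo → qualifies.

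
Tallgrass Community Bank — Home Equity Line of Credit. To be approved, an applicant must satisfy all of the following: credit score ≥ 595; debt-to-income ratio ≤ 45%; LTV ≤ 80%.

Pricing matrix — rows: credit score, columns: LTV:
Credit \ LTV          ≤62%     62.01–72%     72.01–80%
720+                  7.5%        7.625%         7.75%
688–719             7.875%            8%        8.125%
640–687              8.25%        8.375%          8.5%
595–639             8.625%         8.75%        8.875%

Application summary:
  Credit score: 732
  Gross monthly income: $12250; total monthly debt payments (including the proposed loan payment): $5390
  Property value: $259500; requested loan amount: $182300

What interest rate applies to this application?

Credit score 732 ≥ 595; Debt-to-income = 5,390/12,250 = 44% — meets 45% limit
LTV = 182,300/259,500 = 70.3% ≤ 80%
Score 732 is in the 720+ band; LTV 70.3% is in the 62.01–72% band → 7.625%.

7.625%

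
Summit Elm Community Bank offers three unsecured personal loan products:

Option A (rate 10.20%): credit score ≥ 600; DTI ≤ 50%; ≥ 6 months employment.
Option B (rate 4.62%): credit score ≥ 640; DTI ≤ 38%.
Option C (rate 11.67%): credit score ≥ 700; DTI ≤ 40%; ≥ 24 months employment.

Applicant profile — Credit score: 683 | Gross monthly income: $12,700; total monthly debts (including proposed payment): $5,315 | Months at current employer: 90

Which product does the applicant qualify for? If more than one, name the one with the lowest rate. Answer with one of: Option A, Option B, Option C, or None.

DTI = 5,315/12,700 = 41.9%.
Option A: score 683 ≥ 600; DTI 41.9% ≤ 50%; employment 90 ≥ 6 mo → qualifies.
Option B: score 683 ≥ 640; DTI 41.9% > 38% → does not qualify.
Option C: score 683 < 700; DTI 41.9% > 40%; employment 90 ≥ 24 mo → does not qualify.

Option A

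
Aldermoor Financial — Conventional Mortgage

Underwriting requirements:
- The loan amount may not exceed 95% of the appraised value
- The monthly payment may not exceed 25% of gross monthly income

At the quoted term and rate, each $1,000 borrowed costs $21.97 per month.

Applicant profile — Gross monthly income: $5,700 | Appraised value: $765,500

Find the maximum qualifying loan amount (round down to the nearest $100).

$64,800

Payment cap: 25% × $5,700 = $1,425/month.
At $21.97 per $1,000, that supports 1,425/21.97 × 1,000 ≈ $64,861 → $64,800.
LTV cap: 95% × $765,500 = $727,225 → $727,200.
Binding constraint: payment-to-income.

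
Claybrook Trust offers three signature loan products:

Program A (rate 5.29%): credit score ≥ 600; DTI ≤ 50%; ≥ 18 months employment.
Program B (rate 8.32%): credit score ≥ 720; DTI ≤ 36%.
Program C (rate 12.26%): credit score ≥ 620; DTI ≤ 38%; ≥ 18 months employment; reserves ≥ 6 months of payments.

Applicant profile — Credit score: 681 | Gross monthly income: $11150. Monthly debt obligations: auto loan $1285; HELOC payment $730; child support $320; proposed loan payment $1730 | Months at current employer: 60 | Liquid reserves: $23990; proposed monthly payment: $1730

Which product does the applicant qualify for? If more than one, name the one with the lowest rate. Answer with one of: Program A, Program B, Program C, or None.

Total debts = (1,285 + 730 + 320 + 1,730) = 4,065; DTI = 4,065/11,150 = 36.5%.
Reserves = 23,990/1,730 = 13.9 months.
Program A: score 681 ≥ 600; DTI 36.5% ≤ 50%; employment 60 ≥ 18 mo → qualifies.
Program B: score 681 < 720; DTI 36.5% > 36% → does not qualify.
Program C: score 681 ≥ 620; DTI 36.5% ≤ 38%; employment 60 ≥ 18 mo; reserves 13.9 ≥ 6 mo → qualifies.
Qualifying: Program A, Program C. Lowest rate is 5.29% → Program A.

Program A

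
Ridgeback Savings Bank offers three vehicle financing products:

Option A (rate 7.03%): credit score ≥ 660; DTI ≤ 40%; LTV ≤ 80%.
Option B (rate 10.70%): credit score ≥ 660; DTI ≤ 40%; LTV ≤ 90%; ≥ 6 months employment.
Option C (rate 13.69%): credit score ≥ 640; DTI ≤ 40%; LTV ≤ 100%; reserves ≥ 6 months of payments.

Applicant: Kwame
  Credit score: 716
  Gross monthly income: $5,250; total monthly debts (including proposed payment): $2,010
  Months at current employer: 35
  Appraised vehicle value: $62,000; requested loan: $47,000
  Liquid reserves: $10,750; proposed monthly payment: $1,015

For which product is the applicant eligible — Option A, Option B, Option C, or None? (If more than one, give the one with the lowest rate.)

Option A

DTI = 2,010/5,250 = 38.3%.
LTV = 47,000/62,000 = 75.8%.
Reserves = 10,750/1,015 = 10.6 months.
Option A: score 716 ≥ 660; DTI 38.3% ≤ 40%; LTV 75.8% ≤ 80% → qualifies.
Option B: score 716 ≥ 660; DTI 38.3% ≤ 40%; LTV 75.8% ≤ 90%; employment 35 ≥ 6 mo → qualifies.
Option C: score 716 ≥ 640; DTI 38.3% ≤ 40%; LTV 75.8% ≤ 100%; reserves 10.6 ≥ 6 mo → qualifies.
Qualifying: Option A, Option B, Option C. Lowest rate is 7.03% → Option A.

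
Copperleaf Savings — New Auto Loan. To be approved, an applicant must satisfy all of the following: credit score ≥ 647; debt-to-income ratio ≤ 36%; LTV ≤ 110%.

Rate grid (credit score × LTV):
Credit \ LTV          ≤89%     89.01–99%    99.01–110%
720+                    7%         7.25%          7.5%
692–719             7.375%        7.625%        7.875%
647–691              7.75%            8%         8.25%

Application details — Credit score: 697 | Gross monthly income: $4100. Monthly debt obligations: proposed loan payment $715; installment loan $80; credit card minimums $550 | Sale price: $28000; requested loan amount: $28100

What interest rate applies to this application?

Credit score 697 ≥ 647; Total monthly debts = (715 + 80 + 550) = 1,345. DTI = 1,345/4,100 = 32.8% ≤ 36%
LTV = 28,100/28,000 = 100.4% ≤ 110%
Credit 697 → row 692–719; LTV 100.4% → column 99.01–110%. Grid cell → 7.875%.

7.875%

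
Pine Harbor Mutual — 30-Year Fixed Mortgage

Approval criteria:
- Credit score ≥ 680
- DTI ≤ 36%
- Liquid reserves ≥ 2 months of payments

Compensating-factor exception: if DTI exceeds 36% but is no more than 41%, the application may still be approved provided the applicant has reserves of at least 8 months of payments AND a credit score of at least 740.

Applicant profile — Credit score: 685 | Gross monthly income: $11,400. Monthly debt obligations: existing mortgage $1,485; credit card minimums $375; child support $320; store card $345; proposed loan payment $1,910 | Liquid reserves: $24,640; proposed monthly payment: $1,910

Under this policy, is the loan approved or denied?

Credit score 685 ≥ 680 (meets base)
Total debts = (1,485 + 375 + 320 + 345 + 1,910) = 4,435. DTI: 4,435 ÷ 11,400 = 38.9%, over the 36% base limit.
Reserves: 24,640 ÷ 1,910 = 12.9 months (meets 2-month minimum)
DTI 38.9% is within the 36%–41% exception band; checking compensating factors.
Override check — reserves: 12.9 mo (ok); score: 685 (below 740).
Compensating-factor requirement not fully met.

Denied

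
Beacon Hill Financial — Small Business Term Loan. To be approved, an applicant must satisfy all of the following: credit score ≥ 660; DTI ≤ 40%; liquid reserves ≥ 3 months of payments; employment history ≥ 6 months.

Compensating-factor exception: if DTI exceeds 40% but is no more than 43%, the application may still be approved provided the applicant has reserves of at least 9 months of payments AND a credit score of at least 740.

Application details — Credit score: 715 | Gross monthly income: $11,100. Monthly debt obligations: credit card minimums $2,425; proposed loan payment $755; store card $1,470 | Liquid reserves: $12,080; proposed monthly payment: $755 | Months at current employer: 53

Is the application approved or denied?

Denied

Credit score 715 ≥ 660 (meets base)
Total debts = (2,425 + 755 + 1,470) = 4,650. DTI: 4,650 ÷ 11,100 = 41.9%, over the 40% base limit.
Reserves: 12,080 ÷ 755 = 16.0 months (meets 3-month minimum)
Employment 53 ≥ 6 months
DTI 41.9% is within the 40%–43% exception band; checking compensating factors.
Override check — reserves: 16.0 mo (ok); score: 715 (below 740).
Compensating-factor requirement not fully met.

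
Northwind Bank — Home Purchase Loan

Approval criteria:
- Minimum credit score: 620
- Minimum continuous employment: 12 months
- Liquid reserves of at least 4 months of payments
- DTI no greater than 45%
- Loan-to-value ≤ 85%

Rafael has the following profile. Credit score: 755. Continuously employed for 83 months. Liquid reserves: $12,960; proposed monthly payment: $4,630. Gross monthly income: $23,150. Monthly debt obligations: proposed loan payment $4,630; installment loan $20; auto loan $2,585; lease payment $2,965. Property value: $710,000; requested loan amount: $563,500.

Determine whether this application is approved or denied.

Credit score 755 ≥ 620 (meets)
Employment 83 ≥ 12 months
Reserves: 12,960 ÷ 4,630 = 2.8 months (below 4-month minimum)
Total monthly debts = (4,630 + 20 + 2,585 + 2,965) = 10,200. DTI = 10,200/23,150 = 44.1% ≤ 45%
LTV = 563,500/710,000 = 79.4% ≤ 85%
Fails on reserves.

Denied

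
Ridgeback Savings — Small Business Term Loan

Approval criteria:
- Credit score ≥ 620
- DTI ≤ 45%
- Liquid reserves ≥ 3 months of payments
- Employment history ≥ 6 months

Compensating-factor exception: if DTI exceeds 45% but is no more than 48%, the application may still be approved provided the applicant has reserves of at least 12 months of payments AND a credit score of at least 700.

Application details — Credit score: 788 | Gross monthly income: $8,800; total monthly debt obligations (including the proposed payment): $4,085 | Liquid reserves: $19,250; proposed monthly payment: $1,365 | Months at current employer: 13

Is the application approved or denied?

Approved

Credit score 788 ≥ 620 (meets base)
DTI: 4,085 ÷ 8,800 = 46.4%, over the 45% base limit.
Liquid reserves cover 19,250/1,365 = 14.1 months — ≥ 3 required
Employment 13 ≥ 6 months
46.4% falls in the override range (45%–48%), so the compensating-factor test applies.
Reserves 14.1 ≥ 12 months; credit score 788 ≥ 700.
Both override conditions satisfied; DTI exception granted.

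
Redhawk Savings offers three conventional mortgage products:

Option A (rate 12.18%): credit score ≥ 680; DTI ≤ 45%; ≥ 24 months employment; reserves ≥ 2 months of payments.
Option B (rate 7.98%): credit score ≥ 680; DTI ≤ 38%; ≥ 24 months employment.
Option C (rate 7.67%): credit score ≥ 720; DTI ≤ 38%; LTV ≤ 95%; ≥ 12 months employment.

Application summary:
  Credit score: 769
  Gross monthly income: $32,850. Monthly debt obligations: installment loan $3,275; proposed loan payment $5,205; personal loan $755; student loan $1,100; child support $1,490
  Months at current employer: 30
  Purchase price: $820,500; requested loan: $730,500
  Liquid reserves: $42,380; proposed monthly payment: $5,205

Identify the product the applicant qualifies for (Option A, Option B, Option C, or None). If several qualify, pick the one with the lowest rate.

Total debts = (3,275 + 5,205 + 755 + 1,100 + 1,490) = 11,825; DTI = 11,825/32,850 = 36%.
LTV = 730,500/820,500 = 89%.
Reserves = 42,380/5,205 = 8.1 months.
Option A: score 769 ≥ 680; DTI 36% ≤ 45%; employment 30 ≥ 24 mo; reserves 8.1 ≥ 2 mo → qualifies.
Option B: score 769 ≥ 680; DTI 36% ≤ 38%; employment 30 ≥ 24 mo → qualifies.
Option C: score 769 ≥ 720; DTI 36% ≤ 38%; LTV 89% ≤ 95%; employment 30 ≥ 12 mo → qualifies.
Qualifying: Option A, Option B, Option C. Lowest rate is 7.67% → Option C.

Option C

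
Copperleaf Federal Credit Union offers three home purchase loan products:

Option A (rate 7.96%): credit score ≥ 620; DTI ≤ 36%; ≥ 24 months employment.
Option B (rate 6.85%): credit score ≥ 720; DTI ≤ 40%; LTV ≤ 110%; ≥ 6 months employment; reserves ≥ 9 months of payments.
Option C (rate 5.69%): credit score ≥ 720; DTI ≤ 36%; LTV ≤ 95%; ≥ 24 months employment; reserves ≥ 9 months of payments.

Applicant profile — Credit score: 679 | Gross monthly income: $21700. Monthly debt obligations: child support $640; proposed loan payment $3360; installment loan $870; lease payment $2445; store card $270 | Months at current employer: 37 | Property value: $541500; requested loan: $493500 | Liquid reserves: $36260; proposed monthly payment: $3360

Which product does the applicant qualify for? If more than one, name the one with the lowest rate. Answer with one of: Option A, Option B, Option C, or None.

Total debts = (640 + 3,360 + 870 + 2,445 + 270) = 7,585; DTI = 7,585/21,700 = 35%.
LTV = 493,500/541,500 = 91.1%.
Reserves = 36,260/3,360 = 10.8 months.
Option A: score 679 ≥ 620; DTI 35% ≤ 36%; employment 37 ≥ 24 mo → qualifies.
Option B: score 679 < 720; DTI 35% ≤ 40%; LTV 91.1% ≤ 110%; employment 37 ≥ 6 mo; reserves 10.8 ≥ 9 mo → does not qualify.
Option C: score 679 < 720; DTI 35% ≤ 36%; LTV 91.1% ≤ 95%; employment 37 ≥ 24 mo; reserves 10.8 ≥ 9 mo → does not qualify.

Option A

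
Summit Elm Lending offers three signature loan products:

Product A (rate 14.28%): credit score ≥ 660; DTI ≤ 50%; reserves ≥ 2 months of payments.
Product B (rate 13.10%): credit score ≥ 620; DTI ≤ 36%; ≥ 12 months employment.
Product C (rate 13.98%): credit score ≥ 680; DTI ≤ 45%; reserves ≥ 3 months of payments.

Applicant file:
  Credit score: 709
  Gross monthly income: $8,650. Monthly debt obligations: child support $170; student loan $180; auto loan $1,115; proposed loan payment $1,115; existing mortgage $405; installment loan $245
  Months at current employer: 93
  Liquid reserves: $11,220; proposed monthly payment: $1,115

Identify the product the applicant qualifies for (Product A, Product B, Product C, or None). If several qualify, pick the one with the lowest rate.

Total debts = (170 + 180 + 1,115 + 1,115 + 405 + 245) = 3,230; DTI = 3,230/8,650 = 37.3%.
Reserves = 11,220/1,115 = 10.1 months.
Product A: score 709 ≥ 660; DTI 37.3% ≤ 50%; reserves 10.1 ≥ 2 mo → qualifies.
Product B: score 709 ≥ 620; DTI 37.3% > 36%; employment 93 ≥ 12 mo → does not qualify.
Product C: score 709 ≥ 680; DTI 37.3% ≤ 45%; reserves 10.1 ≥ 3 mo → qualifies.
Qualifying: Product A, Product C. Lowest rate is 13.98% → Product C.

Product C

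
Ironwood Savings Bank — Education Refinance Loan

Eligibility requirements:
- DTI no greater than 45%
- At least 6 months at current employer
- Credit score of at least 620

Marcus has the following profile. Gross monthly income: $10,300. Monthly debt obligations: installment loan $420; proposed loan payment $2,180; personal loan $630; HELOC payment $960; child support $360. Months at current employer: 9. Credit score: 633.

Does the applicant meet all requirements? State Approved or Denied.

Approved

Total monthly debts = (420 + 2,180 + 630 + 960 + 360) = 4,550. DTI: 4,550 ÷ 10,300 = 44.2%, within the 45% cap
Employment 9 ≥ 6 months
Credit score 633 ≥ 620 (meets)
All criteria satisfied.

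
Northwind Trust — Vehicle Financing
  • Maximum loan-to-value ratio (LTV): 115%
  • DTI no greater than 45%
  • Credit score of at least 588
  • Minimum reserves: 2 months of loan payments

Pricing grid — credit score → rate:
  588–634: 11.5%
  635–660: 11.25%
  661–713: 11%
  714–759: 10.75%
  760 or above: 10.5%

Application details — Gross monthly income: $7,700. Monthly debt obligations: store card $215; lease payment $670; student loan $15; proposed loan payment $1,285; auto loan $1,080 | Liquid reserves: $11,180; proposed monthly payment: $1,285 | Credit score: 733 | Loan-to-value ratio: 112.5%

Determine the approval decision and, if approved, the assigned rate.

Credit score 733 ≥ 588 (meets minimum)
LTV 112.5% ≤ 115%
Total monthly debts = (215 + 670 + 15 + 1,285 + 1,080) = 3,265. DTI = 3,265/7,700 = 42.4% ≤ 45%
Liquid reserves cover 11,180/1,285 = 8.7 months — ≥ 2 required
All requirements met. Score 733 falls in the 714–759 tier → 10.75%.

Approved at 10.75%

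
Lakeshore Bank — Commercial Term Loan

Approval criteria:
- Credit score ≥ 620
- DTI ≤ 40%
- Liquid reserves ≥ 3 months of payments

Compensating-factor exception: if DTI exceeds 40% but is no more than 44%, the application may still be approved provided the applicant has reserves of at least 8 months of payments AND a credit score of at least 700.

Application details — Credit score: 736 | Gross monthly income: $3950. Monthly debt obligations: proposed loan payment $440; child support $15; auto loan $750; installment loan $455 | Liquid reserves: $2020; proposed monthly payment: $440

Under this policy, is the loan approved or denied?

Credit score 736 ≥ 620 (meets base)
Total debts = (440 + 15 + 750 + 455) = 1,660. DTI: 1,660 ÷ 3,950 = 42%, over the 40% base limit.
Liquid reserves cover 2,020/440 = 4.6 months — ≥ 3 required
DTI 42% is within the 40%–44% exception band; checking compensating factors.
Reserves 4.6 < 8 months; credit score 736 ≥ 700.
Override conditions not both satisfied; exception does not apply.

Denied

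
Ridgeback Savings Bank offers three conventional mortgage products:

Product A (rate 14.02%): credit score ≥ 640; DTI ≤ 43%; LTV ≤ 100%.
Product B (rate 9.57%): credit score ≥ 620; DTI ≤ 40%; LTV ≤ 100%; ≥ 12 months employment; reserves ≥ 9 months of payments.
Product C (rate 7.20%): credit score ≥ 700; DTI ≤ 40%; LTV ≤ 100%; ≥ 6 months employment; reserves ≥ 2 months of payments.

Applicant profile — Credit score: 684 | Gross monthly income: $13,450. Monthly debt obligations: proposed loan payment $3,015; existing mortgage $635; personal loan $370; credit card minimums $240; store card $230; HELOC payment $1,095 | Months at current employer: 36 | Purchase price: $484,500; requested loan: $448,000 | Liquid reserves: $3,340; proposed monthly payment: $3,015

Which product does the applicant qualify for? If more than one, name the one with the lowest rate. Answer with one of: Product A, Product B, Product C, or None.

Product A

Total debts = (3,015 + 635 + 370 + 240 + 230 + 1,095) = 5,585; DTI = 5,585/13,450 = 41.5%.
LTV = 448,000/484,500 = 92.5%.
Reserves = 3,340/3,015 = 1.1 months.
Product A: score 684 ≥ 640; DTI 41.5% ≤ 43%; LTV 92.5% ≤ 100% → qualifies.
Product B: score 684 ≥ 620; DTI 41.5% > 40%; LTV 92.5% ≤ 100%; employment 36 ≥ 12 mo; reserves 1.1 < 9 mo → does not qualify.
Product C: score 684 < 700; DTI 41.5% > 40%; LTV 92.5% ≤ 100%; employment 36 ≥ 6 mo; reserves 1.1 < 2 mo → does not qualify.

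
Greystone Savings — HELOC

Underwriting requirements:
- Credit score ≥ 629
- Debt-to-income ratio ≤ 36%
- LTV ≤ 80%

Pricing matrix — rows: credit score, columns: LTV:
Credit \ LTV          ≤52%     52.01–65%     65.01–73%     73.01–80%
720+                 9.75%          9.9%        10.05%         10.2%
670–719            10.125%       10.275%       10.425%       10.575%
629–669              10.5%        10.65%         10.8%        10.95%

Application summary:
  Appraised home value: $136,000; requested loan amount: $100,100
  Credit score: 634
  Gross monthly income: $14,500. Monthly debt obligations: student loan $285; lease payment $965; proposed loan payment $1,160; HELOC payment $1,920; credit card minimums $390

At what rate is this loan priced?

10.95%

Credit score 634 ≥ 629; Total monthly debts = (285 + 965 + 1,160 + 1,920 + 390) = 4,720. DTI = 4,720/14,500 = 32.6% ≤ 36%
LTV = 100,100/136,000 = 73.6% ≤ 80%
Credit 634 → row 629–669; LTV 73.6% → column 73.01–80%. Grid cell → 10.95%.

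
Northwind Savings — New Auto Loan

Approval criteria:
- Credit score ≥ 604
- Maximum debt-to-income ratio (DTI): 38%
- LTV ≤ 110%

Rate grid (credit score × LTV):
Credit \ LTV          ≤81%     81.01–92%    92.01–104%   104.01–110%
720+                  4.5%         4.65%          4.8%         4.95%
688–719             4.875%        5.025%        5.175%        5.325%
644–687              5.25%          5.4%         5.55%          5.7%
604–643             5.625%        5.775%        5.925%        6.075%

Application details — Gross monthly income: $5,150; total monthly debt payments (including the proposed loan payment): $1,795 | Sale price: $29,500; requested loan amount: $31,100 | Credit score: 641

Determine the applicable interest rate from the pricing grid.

6.075%

Credit score 641 ≥ 604; Debt-to-income = 1,795/5,150 = 34.9% — meets 38% limit
Loan-to-value = 31,100/29,500 = 105.4% — pass (110% max)
Score 641 is in the 604–643 band; LTV 105.4% is in the 104.01–110% band → 6.075%.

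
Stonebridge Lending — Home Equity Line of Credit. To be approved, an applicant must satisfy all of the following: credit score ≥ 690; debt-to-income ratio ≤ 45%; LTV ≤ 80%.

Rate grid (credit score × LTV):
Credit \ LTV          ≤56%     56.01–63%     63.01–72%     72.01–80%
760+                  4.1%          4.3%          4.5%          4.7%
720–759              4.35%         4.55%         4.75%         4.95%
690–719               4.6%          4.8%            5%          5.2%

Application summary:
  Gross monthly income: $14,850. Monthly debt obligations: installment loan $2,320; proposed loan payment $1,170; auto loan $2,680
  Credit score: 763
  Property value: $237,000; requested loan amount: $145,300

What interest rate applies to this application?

4.3%

Credit score 763 ≥ 690; Total monthly debts = (2,320 + 1,170 + 2,680) = 6,170. DTI = 6,170/14,850 = 41.5% ≤ 45%
Loan-to-value = 145,300/237,000 = 61.3% — pass (80% max)
Row: 763 falls in 760+. Column: 61.3% falls in 56.01–63%. Rate = 4.3%.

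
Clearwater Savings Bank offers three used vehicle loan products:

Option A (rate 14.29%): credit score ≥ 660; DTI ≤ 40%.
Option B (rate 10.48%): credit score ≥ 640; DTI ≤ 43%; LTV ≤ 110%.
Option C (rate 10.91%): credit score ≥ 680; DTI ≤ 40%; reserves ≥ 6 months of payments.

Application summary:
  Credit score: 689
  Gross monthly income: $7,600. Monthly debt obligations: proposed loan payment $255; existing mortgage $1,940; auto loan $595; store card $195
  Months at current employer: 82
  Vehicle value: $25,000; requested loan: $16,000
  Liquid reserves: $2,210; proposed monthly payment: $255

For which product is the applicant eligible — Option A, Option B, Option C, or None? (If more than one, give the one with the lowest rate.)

Option B

Total debts = (255 + 1,940 + 595 + 195) = 2,985; DTI = 2,985/7,600 = 39.3%.
LTV = 16,000/25,000 = 64%.
Reserves = 2,210/255 = 8.7 months.
Option A: score 689 ≥ 660; DTI 39.3% ≤ 40% → qualifies.
Option B: score 689 ≥ 640; DTI 39.3% ≤ 43%; LTV 64% ≤ 110% → qualifies.
Option C: score 689 ≥ 680; DTI 39.3% ≤ 40%; reserves 8.7 ≥ 6 mo → qualifies.
Qualifying: Option A, Option B, Option C. Lowest rate is 10.48% → Option B.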